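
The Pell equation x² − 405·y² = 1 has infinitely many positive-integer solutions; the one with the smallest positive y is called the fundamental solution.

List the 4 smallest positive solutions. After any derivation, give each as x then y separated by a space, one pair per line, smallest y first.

d=405: √d = [20; 8,40] (ℓ=2, even), read p_1/q_1
a_0=20:  p_0=20·1+0=20,  q_0=20·0+1=1
a_1=8:  p_1=8·20+1=161,  q_1=8·1+0=8
→ (161, 8).  Check: 161²=25921, 405·8²=25920, difference 1.
(161+8√405)^2 = 51841 + 2576√405
(161+8√405)^3 = 16692641 + 829464√405
(161+8√405)^4 = 5374978561 + 267084832√405

161 8
51841 2576
16692641 829464
5374978561 267084832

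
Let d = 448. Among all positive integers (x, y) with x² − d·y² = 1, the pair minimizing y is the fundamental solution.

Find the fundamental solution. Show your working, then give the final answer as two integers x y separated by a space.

√448 = [21; 6,42, …], period ℓ=2 (even) → k=1
a_0=21:  p_0=21·1+0=21,  q_0=21·0+1=1
a_1=6:  p_1=6·21+1=127,  q_1=6·1+0=6
→ (127, 6).  Check: 127²=16129, 448·6²=16128, difference 1.

127 6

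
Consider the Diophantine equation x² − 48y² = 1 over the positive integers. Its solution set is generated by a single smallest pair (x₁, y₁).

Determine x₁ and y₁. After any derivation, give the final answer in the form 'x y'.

7 1

√48 = [6; 1,12, …], period ℓ=2 (even) → k=1
i=0: a=6 ⇒ p=6, q=1
i=1: a=1 ⇒ p=7, q=1
(x₁, y₁) = (7, 1);  7² − 48·1² = 1 ✓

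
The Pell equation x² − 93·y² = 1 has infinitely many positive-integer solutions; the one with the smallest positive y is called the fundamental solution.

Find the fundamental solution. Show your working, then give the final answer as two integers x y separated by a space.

12151 1260

d=93: √d = [9; 1,1,1,4,6,4,1,1,1,18] (ℓ=10, even), read p_9/q_9
step 0: (9, 1)  from 9·(1,0) + (0,1)
step 1: (10, 1)  from 1·(9,1) + (1,0)
step 2: (19, 2)  from 1·(10,1) + (9,1)
step 3: (29, 3)  from 1·(19,2) + (10,1)
step 4: (135, 14)  from 4·(29,3) + (19,2)
step 5: (839, 87)  from 6·(135,14) + (29,3)
…
step 7: (4330, 449)  from 1·(3491,362) + (839,87)
step 8: (7821, 811)  from 1·(4330,449) + (3491,362)
step 9: (12151, 1260)  from 1·(7821,811) + (4330,449)
→ (12151, 1260).  Check: 12151²=147646801, 93·1260²=147646800, difference 1.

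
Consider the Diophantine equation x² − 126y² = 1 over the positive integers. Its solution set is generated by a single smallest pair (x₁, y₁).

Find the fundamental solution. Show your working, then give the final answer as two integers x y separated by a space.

449 40

[11; 4,2,4,22] for √126; ℓ=4 ⇒ convergent index 3
i=0: a=11 ⇒ p=11, q=1
…
i=2: a=2 ⇒ p=101, q=9
i=3: a=4 ⇒ p=449, q=40
fundamental: x₁=449, y₁=40  (since 201601 − 126·1600 = 1)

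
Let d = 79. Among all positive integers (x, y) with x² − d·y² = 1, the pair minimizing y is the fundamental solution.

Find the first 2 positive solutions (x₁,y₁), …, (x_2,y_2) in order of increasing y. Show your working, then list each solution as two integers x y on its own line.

√79 → a₀=8, period (1,7,1,16); ℓ=4 even so k=3
step 0: (8, 1)  from 8·(1,0) + (0,1)
step 1: (9, 1)  from 1·(8,1) + (1,0)
step 2: (71, 8)  from 7·(9,1) + (8,1)
step 3: (80, 9)  from 1·(71,8) + (9,1)
→ (80, 9).  Check: 80²=6400, 79·9²=6399, difference 1.
(80+9√79)^2 = 12799 + 1440√79

80 9
12799 1440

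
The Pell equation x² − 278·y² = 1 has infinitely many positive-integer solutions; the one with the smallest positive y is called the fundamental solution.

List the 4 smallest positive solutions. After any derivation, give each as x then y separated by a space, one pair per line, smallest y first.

√278 → a₀=16, period (1,2,16,2,1,32); ℓ=6 even so k=5
i=0: a=16 ⇒ p=16, q=1
i=1: a=1 ⇒ p=17, q=1
…
i=4: a=2 ⇒ p=1684, q=101
i=5: a=1 ⇒ p=2501, q=150
(x₁, y₁) = (2501, 150);  2501² − 278·150² = 1 ✓
k=2:  x_2 = 2501·2501+278·150·150 = 12510001,  y_2 = 2501·150+150·2501 = 750300
k=3:  x_3 = 2501·12510001+278·150·750300 = 62575022501,  y_3 = 2501·750300+150·12510001 = 3753000450
k=4:  x_4 = 2501·62575022501+278·150·3753000450 = 313000250040001,  y_4 = 2501·3753000450+150·62575022501 = 18772507500600

2501 150
12510001 750300
62575022501 3753000450
313000250040001 18772507500600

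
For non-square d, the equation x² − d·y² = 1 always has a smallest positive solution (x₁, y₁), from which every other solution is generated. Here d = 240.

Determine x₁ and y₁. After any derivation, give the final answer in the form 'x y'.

31 2

√240 = [15; 2,30, …], period ℓ=2 (even) → k=1
step 0: (15, 1)  from 15·(1,0) + (0,1)
step 1: (31, 2)  from 2·(15,1) + (1,0)
→ (31, 2).  Check: 31²=961, 240·2²=960, difference 1.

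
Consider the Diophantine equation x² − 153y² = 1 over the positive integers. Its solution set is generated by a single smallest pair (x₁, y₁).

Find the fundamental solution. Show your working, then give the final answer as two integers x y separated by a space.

d=153: √d = [12; 2,1,2,2,2,1,2,24] (ℓ=8, even), read p_7/q_7
step 0: (12, 1)  from 12·(1,0) + (0,1)
…
step 2: (37, 3)  from 1·(25,2) + (12,1)
…
step 5: (569, 46)  from 2·(235,19) + (99,8)
step 6: (804, 65)  from 1·(569,46) + (235,19)
step 7: (2177, 176)  from 2·(804,65) + (569,46)
→ (2177, 176).  Check: 2177²=4739329, 153·176²=4739328, difference 1.

2177 176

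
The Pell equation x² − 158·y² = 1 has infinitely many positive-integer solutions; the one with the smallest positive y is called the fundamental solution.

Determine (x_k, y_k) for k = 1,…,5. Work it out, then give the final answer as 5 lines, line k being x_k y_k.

7743 616
119908097 9539376
1856896782399 147726776120
28755903452322817 2287696845454944
445313919005774361663 35427273200988486664

[12; 1,1,3,12,3,1,1,24] for √158; ℓ=8 ⇒ convergent index 7
k=0  a_k=12  p_k/q_k = 12/1
k=1  a_k=1  p_k/q_k = 13/1
…
k=4  a_k=12  p_k/q_k = 1081/86
k=5  a_k=3  p_k/q_k = 3331/265
k=6  a_k=1  p_k/q_k = 4412/351
k=7  a_k=1  p_k/q_k = 7743/616
fundamental: x₁=7743, y₁=616  (since 59954049 − 158·379456 = 1)
(x_2, y_2) = (7743·7743 + 158·616·616, 7743·616 + 616·7743) = (119908097, 9539376)
(x_3, y_3) = (7743·119908097 + 158·616·9539376, 7743·9539376 + 616·119908097) = (1856896782399, 147726776120)
(x_4, y_4) = (7743·1856896782399 + 158·616·147726776120, 7743·147726776120 + 616·1856896782399) = (28755903452322817, 2287696845454944)
(x_5, y_5) = (7743·28755903452322817 + 158·616·2287696845454944, 7743·2287696845454944 + 616·28755903452322817) = (445313919005774361663, 35427273200988486664)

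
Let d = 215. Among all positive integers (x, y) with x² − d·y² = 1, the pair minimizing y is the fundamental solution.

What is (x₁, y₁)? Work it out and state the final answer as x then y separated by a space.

44 3

√215 → a₀=14, period (1,1,1,28); ℓ=4 even so k=3
i=0: a=14 ⇒ p=14, q=1
i=1: a=1 ⇒ p=15, q=1
i=2: a=1 ⇒ p=29, q=2
i=3: a=1 ⇒ p=44, q=3
→ (44, 3).  Check: 44²=1936, 215·3²=1935, difference 1.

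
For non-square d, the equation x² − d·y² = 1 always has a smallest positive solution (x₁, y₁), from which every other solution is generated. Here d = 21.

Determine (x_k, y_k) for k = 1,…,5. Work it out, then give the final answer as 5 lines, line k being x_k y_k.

55 12
6049 1320
665335 145188
73180801 15969360
8049222775 1756484412

√21 → a₀=4, period (1,1,2,1,1,8); ℓ=6 even so k=5
i=0: a=4 ⇒ p=4, q=1
…
i=2: a=1 ⇒ p=9, q=2
…
i=4: a=1 ⇒ p=32, q=7
i=5: a=1 ⇒ p=55, q=12
→ (55, 12).  Check: 55²=3025, 21·12²=3024, difference 1.
(x_2, y_2) = (55·55 + 21·12·12, 55·12 + 12·55) = (6049, 1320)
(x_3, y_3) = (55·6049 + 21·12·1320, 55·1320 + 12·6049) = (665335, 145188)
(x_4, y_4) = (55·665335 + 21·12·145188, 55·145188 + 12·665335) = (73180801, 15969360)
(x_5, y_5) = (55·73180801 + 21·12·15969360, 55·15969360 + 12·73180801) = (8049222775, 1756484412)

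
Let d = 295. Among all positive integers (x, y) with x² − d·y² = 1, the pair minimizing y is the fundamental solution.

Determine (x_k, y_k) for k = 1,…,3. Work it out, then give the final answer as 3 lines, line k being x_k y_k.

d=295: √d = [17; 5,1,2,3,2,6,2,3,2,1,5,34] (ℓ=12, even), read p_11/q_11
step 0: (17, 1)  from 17·(1,0) + (0,1)
…
step 2: (103, 6)  from 1·(86,5) + (17,1)
step 3: (292, 17)  from 2·(103,6) + (86,5)
…
step 10: (355517, 20699)  from 1·(247414,14405) + (108103,6294)
step 11: (2024999, 117900)  from 5·(355517,20699) + (247414,14405)
(x₁, y₁) = (2024999, 117900);  2024999² − 295·117900² = 1 ✓
(x_2, y_2) = (2024999·2024999 + 295·117900·117900, 2024999·117900 + 117900·2024999) = (8201241900001, 477494764200)
(x_3, y_3) = (2024999·8201241900001 + 295·117900·477494764200, 2024999·477494764200 + 117900·8201241900001) = (33215013292518224999, 1933852840020353700)

2024999 117900
8201241900001 477494764200
33215013292518224999 1933852840020353700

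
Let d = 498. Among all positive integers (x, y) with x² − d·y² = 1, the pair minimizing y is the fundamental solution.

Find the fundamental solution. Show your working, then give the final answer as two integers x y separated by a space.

√498 = [22; 3,6,22,6,3,44, …], period ℓ=6 (even) → k=5
i=0: a=22 ⇒ p=22, q=1
…
i=2: a=6 ⇒ p=424, q=19
…
i=4: a=6 ⇒ p=56794, q=2545
i=5: a=3 ⇒ p=179777, q=8056
(x₁, y₁) = (179777, 8056);  179777² − 498·8056² = 1 ✓

179777 8056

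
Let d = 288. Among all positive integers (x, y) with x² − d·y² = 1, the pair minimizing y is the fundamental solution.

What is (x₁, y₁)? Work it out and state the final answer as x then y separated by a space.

[16; 1,32] for √288; ℓ=2 ⇒ convergent index 1
a_0=16:  p_0=16·1+0=16,  q_0=16·0+1=1
a_1=1:  p_1=1·16+1=17,  q_1=1·1+0=1
(x₁, y₁) = (17, 1);  17² − 288·1² = 1 ✓

17 1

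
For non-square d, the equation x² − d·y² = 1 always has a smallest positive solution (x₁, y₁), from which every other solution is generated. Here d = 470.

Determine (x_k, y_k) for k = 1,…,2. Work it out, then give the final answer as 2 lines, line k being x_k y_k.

√470 = [21; 1,2,8,2,1,42, …], period ℓ=6 (even) → k=5
i=0: a=21 ⇒ p=21, q=1
…
i=3: a=8 ⇒ p=542, q=25
i=4: a=2 ⇒ p=1149, q=53
i=5: a=1 ⇒ p=1691, q=78
→ (1691, 78).  Check: 1691²=2859481, 470·78²=2859480, difference 1.
k=2:  x_2 = 1691·1691+470·78·78 = 5718961,  y_2 = 1691·78+78·1691 = 263796

1691 78
5718961 263796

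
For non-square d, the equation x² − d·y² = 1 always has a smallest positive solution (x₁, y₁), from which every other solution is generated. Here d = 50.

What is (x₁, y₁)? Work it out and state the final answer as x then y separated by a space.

99 14

[7; 14] for √50; ℓ=1 ⇒ convergent index 1
step 0: (7, 1)  from 7·(1,0) + (0,1)
step 1: (99, 14)  from 14·(7,1) + (1,0)
(x₁, y₁) = (99, 14);  99² − 50·14² = 1 ✓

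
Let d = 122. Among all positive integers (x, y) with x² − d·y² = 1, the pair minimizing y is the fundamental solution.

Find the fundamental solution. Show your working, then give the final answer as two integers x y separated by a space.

[11; 22] for √122; ℓ=1 ⇒ convergent index 1
k=0  a_k=11  p_k/q_k = 11/1
k=1  a_k=22  p_k/q_k = 243/22
fundamental: x₁=243, y₁=22  (since 59049 − 122·484 = 1)

243 22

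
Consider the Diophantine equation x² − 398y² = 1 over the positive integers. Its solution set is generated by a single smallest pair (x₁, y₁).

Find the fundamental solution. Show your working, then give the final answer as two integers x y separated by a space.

√398 → a₀=19, period (1,18,1,38); ℓ=4 even so k=3
step 0: (19, 1)  from 19·(1,0) + (0,1)
step 1: (20, 1)  from 1·(19,1) + (1,0)
step 2: (379, 19)  from 18·(20,1) + (19,1)
step 3: (399, 20)  from 1·(379,19) + (20,1)
→ (399, 20).  Check: 399²=159201, 398·20²=159200, difference 1.

399 20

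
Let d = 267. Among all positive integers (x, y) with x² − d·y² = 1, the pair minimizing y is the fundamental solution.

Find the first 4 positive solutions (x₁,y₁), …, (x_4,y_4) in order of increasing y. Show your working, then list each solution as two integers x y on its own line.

2402 147
11539207 706188
55434348026 3392527005
266306596377697 16297699025832

d=267: √d = [16; 2,1,15,1,2,32] (ℓ=6, even), read p_5/q_5
step 0: (16, 1)  from 16·(1,0) + (0,1)
step 1: (33, 2)  from 2·(16,1) + (1,0)
step 2: (49, 3)  from 1·(33,2) + (16,1)
step 3: (768, 47)  from 15·(49,3) + (33,2)
step 4: (817, 50)  from 1·(768,47) + (49,3)
step 5: (2402, 147)  from 2·(817,50) + (768,47)
fundamental: x₁=2402, y₁=147  (since 5769604 − 267·21609 = 1)
(x_2, y_2) = (2402·2402 + 267·147·147, 2402·147 + 147·2402) = (11539207, 706188)
(x_3, y_3) = (2402·11539207 + 267·147·706188, 2402·706188 + 147·11539207) = (55434348026, 3392527005)
(x_4, y_4) = (2402·55434348026 + 267·147·3392527005, 2402·3392527005 + 147·55434348026) = (266306596377697, 16297699025832)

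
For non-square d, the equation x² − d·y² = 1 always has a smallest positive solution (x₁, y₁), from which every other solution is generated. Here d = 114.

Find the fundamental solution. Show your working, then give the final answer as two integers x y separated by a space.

1025 96

√114 → a₀=10, period (1,2,10,2,1,20); ℓ=6 even so k=5
step 0: (10, 1)  from 10·(1,0) + (0,1)
step 1: (11, 1)  from 1·(10,1) + (1,0)
step 2: (32, 3)  from 2·(11,1) + (10,1)
step 3: (331, 31)  from 10·(32,3) + (11,1)
step 4: (694, 65)  from 2·(331,31) + (32,3)
step 5: (1025, 96)  from 1·(694,65) + (331,31)
(x₁, y₁) = (1025, 96);  1025² − 114·96² = 1 ✓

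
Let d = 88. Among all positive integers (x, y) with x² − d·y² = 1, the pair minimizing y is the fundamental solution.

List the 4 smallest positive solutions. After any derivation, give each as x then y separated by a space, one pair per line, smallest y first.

√88 = [9; 2,1,1,1,2,18, …], period ℓ=6 (even) → k=5
k=0  a_k=9  p_k/q_k = 9/1
k=1  a_k=2  p_k/q_k = 19/2
…
k=3  a_k=1  p_k/q_k = 47/5
k=4  a_k=1  p_k/q_k = 75/8
k=5  a_k=2  p_k/q_k = 197/21
(x₁, y₁) = (197, 21);  197² − 88·21² = 1 ✓
(x_2, y_2) = (197·197 + 88·21·21, 197·21 + 21·197) = (77617, 8274)
(x_3, y_3) = (197·77617 + 88·21·8274, 197·8274 + 21·77617) = (30580901, 3259935)
(x_4, y_4) = (197·30580901 + 88·21·3259935, 197·3259935 + 21·30580901) = (12048797377, 1284406116)

197 21
77617 8274
30580901 3259935
12048797377 1284406116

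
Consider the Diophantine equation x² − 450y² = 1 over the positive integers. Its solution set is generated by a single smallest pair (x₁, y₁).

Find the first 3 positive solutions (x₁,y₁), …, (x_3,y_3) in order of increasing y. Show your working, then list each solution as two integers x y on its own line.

√450 = [21; 4,1,2,4,2,1,4,42, …], period ℓ=8 (even) → k=7
a_0=21:  p_0=21·1+0=21,  q_0=21·0+1=1
…
a_2=1:  p_2=1·85+21=106,  q_2=1·4+1=5
a_3=2:  p_3=2·106+85=297,  q_3=2·5+4=14
a_4=4:  p_4=4·297+106=1294,  q_4=4·14+5=61
a_5=2:  p_5=2·1294+297=2885,  q_5=2·61+14=136
a_6=1:  p_6=1·2885+1294=4179,  q_6=1·136+61=197
a_7=4:  p_7=4·4179+2885=19601,  q_7=4·197+136=924
(x₁, y₁) = (19601, 924);  19601² − 450·924² = 1 ✓
n=2: (19601,924)∘(19601,924) = (19601·19601+450·924·924, 19601·924+924·19601) = (768398401,36222648)
n=3: (768398401,36222648)∘(19601,924) = (19601·768398401+450·924·36222648, 19601·36222648+924·768398401) = (30122754096401,1420000245972)

19601 924
768398401 36222648
30122754096401 1420000245972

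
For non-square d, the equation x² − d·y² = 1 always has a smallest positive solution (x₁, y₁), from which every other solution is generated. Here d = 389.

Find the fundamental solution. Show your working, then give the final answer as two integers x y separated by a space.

3287049 166660

d=389: √d = [19; 1,2,1,1,1,1,2,1,38] (ℓ=9, odd), read p_17/q_17
i=0: a=19 ⇒ p=19, q=1
…
i=5: a=1 ⇒ p=217, q=11
…
i=7: a=2 ⇒ p=927, q=47
i=8: a=1 ⇒ p=1282, q=65
…
i=11: a=2 ⇒ p=151493, q=7681
i=12: a=1 ⇒ p=202418, q=10263
i=13: a=1 ⇒ p=353911, q=17944
…
i=16: a=2 ⇒ p=2376809, q=120509
i=17: a=1 ⇒ p=3287049, q=166660
(x₁, y₁) = (3287049, 166660);  3287049² − 389·166660² = 1 ✓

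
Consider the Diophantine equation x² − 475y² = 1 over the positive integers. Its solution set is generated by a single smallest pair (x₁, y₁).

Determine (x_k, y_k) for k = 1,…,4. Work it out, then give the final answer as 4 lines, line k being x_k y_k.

√475 → a₀=21, period (1,3,1,6,2,6,1,3,1,42); ℓ=10 even so k=9
step 0: (21, 1)  from 21·(1,0) + (0,1)
step 1: (22, 1)  from 1·(21,1) + (1,0)
step 2: (87, 4)  from 3·(22,1) + (21,1)
…
step 4: (741, 34)  from 6·(109,5) + (87,4)
step 5: (1591, 73)  from 2·(741,34) + (109,5)
…
step 7: (11878, 545)  from 1·(10287,472) + (1591,73)
step 8: (45921, 2107)  from 3·(11878,545) + (10287,472)
step 9: (57799, 2652)  from 1·(45921,2107) + (11878,545)
(x₁, y₁) = (57799, 2652);  57799² − 475·2652² = 1 ✓
(57799+2652√475)^2 = 6681448801 + 306565896√475
(57799+2652√475)^3 = 772362118440199 + 35438404443156√475
(57799+2652√475)^4 = 89283516160768675201 + 4096608676513381392√475

57799 2652
6681448801 306565896
772362118440199 35438404443156
89283516160768675201 4096608676513381392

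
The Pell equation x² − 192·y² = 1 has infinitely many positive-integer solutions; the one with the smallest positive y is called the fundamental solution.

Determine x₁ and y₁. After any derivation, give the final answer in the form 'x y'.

97 7

√192 → a₀=13, period (1,5,1,26); ℓ=4 even so k=3
i=0: a=13 ⇒ p=13, q=1
i=1: a=1 ⇒ p=14, q=1
i=2: a=5 ⇒ p=83, q=6
i=3: a=1 ⇒ p=97, q=7
→ (97, 7).  Check: 97²=9409, 192·7²=9408, difference 1.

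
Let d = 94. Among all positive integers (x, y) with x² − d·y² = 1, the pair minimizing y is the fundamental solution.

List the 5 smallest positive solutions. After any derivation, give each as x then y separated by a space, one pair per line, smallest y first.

2143295 221064
9187426914049 947610731760
39382732335491159615 4062018686654877336
168817626601983862467148801 17412208682026983028992480
723651950015758622280719887718975 74638999614285983163562219965864

√94 = [9; 1,2,3,1,1,…,2,1,18, …], period ℓ=16 (even) → k=15
i=0: a=9 ⇒ p=9, q=1
i=1: a=1 ⇒ p=10, q=1
i=2: a=2 ⇒ p=29, q=3
i=3: a=3 ⇒ p=97, q=10
i=4: a=1 ⇒ p=126, q=13
i=5: a=1 ⇒ p=223, q=23
…
i=7: a=1 ⇒ p=1464, q=151
i=8: a=8 ⇒ p=12953, q=1336
…
i=10: a=5 ⇒ p=85038, q=8771
i=11: a=1 ⇒ p=99455, q=10258
i=12: a=1 ⇒ p=184493, q=19029
i=13: a=3 ⇒ p=652934, q=67345
i=14: a=2 ⇒ p=1490361, q=153719
i=15: a=1 ⇒ p=2143295, q=221064
(x₁, y₁) = (2143295, 221064);  2143295² − 94·221064² = 1 ✓
n=2: (2143295,221064)∘(2143295,221064) = (2143295·2143295+94·221064·221064, 2143295·221064+221064·2143295) = (9187426914049,947610731760)
n=3: (9187426914049,947610731760)∘(2143295,221064) = (2143295·9187426914049+94·221064·947610731760, 2143295·947610731760+221064·9187426914049) = (39382732335491159615,4062018686654877336)
n=4: (39382732335491159615,4062018686654877336)∘(2143295,221064) = (2143295·39382732335491159615+94·221064·4062018686654877336, 2143295·4062018686654877336+221064·39382732335491159615) = (168817626601983862467148801,17412208682026983028992480)
n=5: (168817626601983862467148801,17412208682026983028992480)∘(2143295,221064) = (2143295·168817626601983862467148801+94·221064·17412208682026983028992480, 2143295·17412208682026983028992480+221064·168817626601983862467148801) = (723651950015758622280719887718975,74638999614285983163562219965864)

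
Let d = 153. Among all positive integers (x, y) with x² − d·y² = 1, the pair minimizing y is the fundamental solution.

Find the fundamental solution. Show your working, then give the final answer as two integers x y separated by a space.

2177 176

√153 = [12; 2,1,2,2,2,1,2,24, …], period ℓ=8 (even) → k=7
i=0: a=12 ⇒ p=12, q=1
…
i=2: a=1 ⇒ p=37, q=3
…
i=4: a=2 ⇒ p=235, q=19
…
i=6: a=1 ⇒ p=804, q=65
i=7: a=2 ⇒ p=2177, q=176
(x₁, y₁) = (2177, 176);  2177² − 153·176² = 1 ✓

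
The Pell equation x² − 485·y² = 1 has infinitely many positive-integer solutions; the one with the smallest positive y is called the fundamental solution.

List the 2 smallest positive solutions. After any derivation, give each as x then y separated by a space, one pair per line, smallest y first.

969 44
1877921 85272

√485 = [22; 44, …], period ℓ=1 (odd) → k=1
i=0: a=22 ⇒ p=22, q=1
i=1: a=44 ⇒ p=969, q=44
(x₁, y₁) = (969, 44);  969² − 485·44² = 1 ✓
k=2:  x_2 = 969·969+485·44·44 = 1877921,  y_2 = 969·44+44·969 = 85272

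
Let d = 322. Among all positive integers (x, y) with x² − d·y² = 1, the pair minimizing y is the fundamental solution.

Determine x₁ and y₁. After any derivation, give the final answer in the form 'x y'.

√322 → a₀=17, period (1,16,1,34); ℓ=4 even so k=3
a_0=17:  p_0=17·1+0=17,  q_0=17·0+1=1
a_1=1:  p_1=1·17+1=18,  q_1=1·1+0=1
a_2=16:  p_2=16·18+17=305,  q_2=16·1+1=17
a_3=1:  p_3=1·305+18=323,  q_3=1·17+1=18
fundamental: x₁=323, y₁=18  (since 104329 − 322·324 = 1)

323 18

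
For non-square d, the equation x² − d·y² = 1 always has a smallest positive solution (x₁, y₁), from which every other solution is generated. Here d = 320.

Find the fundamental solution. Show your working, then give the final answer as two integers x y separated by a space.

[17; 1,7,1,34] for √320; ℓ=4 ⇒ convergent index 3
k=0  a_k=17  p_k/q_k = 17/1
…
k=2  a_k=7  p_k/q_k = 143/8
k=3  a_k=1  p_k/q_k = 161/9
(x₁, y₁) = (161, 9);  161² − 320·9² = 1 ✓

161 9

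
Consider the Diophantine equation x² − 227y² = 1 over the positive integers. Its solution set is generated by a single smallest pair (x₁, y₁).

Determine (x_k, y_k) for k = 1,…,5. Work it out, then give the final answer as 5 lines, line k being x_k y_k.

√227 = [15; 15,30, …], period ℓ=2 (even) → k=1
i=0: a=15 ⇒ p=15, q=1
i=1: a=15 ⇒ p=226, q=15
fundamental: x₁=226, y₁=15  (since 51076 − 227·225 = 1)
k=2:  x_2 = 226·226+227·15·15 = 102151,  y_2 = 226·15+15·226 = 6780
k=3:  x_3 = 226·102151+227·15·6780 = 46172026,  y_3 = 226·6780+15·102151 = 3064545
k=4:  x_4 = 226·46172026+227·15·3064545 = 20869653601,  y_4 = 226·3064545+15·46172026 = 1385167560
k=5:  x_5 = 226·20869653601+227·15·1385167560 = 9433037255626,  y_5 = 226·1385167560+15·20869653601 = 626092672575

226 15
102151 6780
46172026 3064545
20869653601 1385167560
9433037255626 626092672575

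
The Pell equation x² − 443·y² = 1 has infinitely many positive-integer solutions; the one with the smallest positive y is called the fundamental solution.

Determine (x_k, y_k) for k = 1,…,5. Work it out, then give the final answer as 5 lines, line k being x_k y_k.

[21; 21,42] for √443; ℓ=2 ⇒ convergent index 1
k=0  a_k=21  p_k/q_k = 21/1
k=1  a_k=21  p_k/q_k = 442/21
→ (442, 21).  Check: 442²=195364, 443·21²=195363, difference 1.
n=2: (442,21)∘(442,21) = (442·442+443·21·21, 442·21+21·442) = (390727,18564)
n=3: (390727,18564)∘(442,21) = (442·390727+443·21·18564, 442·18564+21·390727) = (345402226,16410555)
n=4: (345402226,16410555)∘(442,21) = (442·345402226+443·21·16410555, 442·16410555+21·345402226) = (305335177057,14506912056)
n=5: (305335177057,14506912056)∘(442,21) = (442·305335177057+443·21·14506912056, 442·14506912056+21·305335177057) = (269915951116162,12824093846949)

442 21
390727 18564
345402226 16410555
305335177057 14506912056
269915951116162 12824093846949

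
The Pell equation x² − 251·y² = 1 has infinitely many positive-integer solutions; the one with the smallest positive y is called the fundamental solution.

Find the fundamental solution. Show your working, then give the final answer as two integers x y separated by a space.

[15; 1,5,2,1,2,…,5,1,30] for √251; ℓ=14 ⇒ convergent index 13
a_0=15:  p_0=15·1+0=15,  q_0=15·0+1=1
…
a_2=5:  p_2=5·16+15=95,  q_2=5·1+1=6
a_3=2:  p_3=2·95+16=206,  q_3=2·6+1=13
a_4=1:  p_4=1·206+95=301,  q_4=1·13+6=19
…
a_6=2:  p_6=2·808+301=1917,  q_6=2·51+19=121
a_7=15:  p_7=15·1917+808=29563,  q_7=15·121+51=1866
…
a_11=2:  p_11=2·212692+151649=577033,  q_11=2·13425+9572=36422
a_12=5:  p_12=5·577033+212692=3097857,  q_12=5·36422+13425=195535
a_13=1:  p_13=1·3097857+577033=3674890,  q_13=1·195535+36422=231957
(x₁, y₁) = (3674890, 231957);  3674890² − 251·231957² = 1 ✓

3674890 231957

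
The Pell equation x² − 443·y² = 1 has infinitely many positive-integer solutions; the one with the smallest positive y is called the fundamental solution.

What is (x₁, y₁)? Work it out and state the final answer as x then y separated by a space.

442 21

d=443: √d = [21; 21,42] (ℓ=2, even), read p_1/q_1
i=0: a=21 ⇒ p=21, q=1
i=1: a=21 ⇒ p=442, q=21
(x₁, y₁) = (442, 21);  442² − 443·21² = 1 ✓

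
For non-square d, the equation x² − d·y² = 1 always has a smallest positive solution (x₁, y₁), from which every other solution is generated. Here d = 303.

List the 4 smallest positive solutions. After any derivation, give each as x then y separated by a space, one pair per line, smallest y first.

[17; 2,2,5,2,2,34] for √303; ℓ=6 ⇒ convergent index 5
step 0: (17, 1)  from 17·(1,0) + (0,1)
…
step 2: (87, 5)  from 2·(35,2) + (17,1)
step 3: (470, 27)  from 5·(87,5) + (35,2)
step 4: (1027, 59)  from 2·(470,27) + (87,5)
step 5: (2524, 145)  from 2·(1027,59) + (470,27)
→ (2524, 145).  Check: 2524²=6370576, 303·145²=6370575, difference 1.
n=2: (2524,145)∘(2524,145) = (2524·2524+303·145·145, 2524·145+145·2524) = (12741151,731960)
n=3: (12741151,731960)∘(2524,145) = (2524·12741151+303·145·731960, 2524·731960+145·12741151) = (64317327724,3694933935)
n=4: (64317327724,3694933935)∘(2524,145) = (2524·64317327724+303·145·3694933935, 2524·3694933935+145·64317327724) = (324673857609601,18652025771920)

2524 145
12741151 731960
64317327724 3694933935
324673857609601 18652025771920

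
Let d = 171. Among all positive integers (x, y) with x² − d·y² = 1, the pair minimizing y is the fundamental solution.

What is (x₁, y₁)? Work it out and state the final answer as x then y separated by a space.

170 13

[13; 13,26] for √171; ℓ=2 ⇒ convergent index 1
step 0: (13, 1)  from 13·(1,0) + (0,1)
step 1: (170, 13)  from 13·(13,1) + (1,0)
→ (170, 13).  Check: 170²=28900, 171·13²=28899, difference 1.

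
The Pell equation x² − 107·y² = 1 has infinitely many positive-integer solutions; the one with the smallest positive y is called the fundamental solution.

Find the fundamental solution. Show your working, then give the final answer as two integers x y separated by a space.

962 93

√107 = [10; 2,1,9,1,2,20, …], period ℓ=6 (even) → k=5
i=0: a=10 ⇒ p=10, q=1
i=1: a=2 ⇒ p=21, q=2
…
i=4: a=1 ⇒ p=331, q=32
i=5: a=2 ⇒ p=962, q=93
→ (962, 93).  Check: 962²=925444, 107·93²=925443, difference 1.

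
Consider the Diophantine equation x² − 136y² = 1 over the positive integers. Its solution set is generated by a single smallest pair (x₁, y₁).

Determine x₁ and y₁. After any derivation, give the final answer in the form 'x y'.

35 3

[11; 1,1,1,22] for √136; ℓ=4 ⇒ convergent index 3
i=0: a=11 ⇒ p=11, q=1
…
i=2: a=1 ⇒ p=23, q=2
i=3: a=1 ⇒ p=35, q=3
(x₁, y₁) = (35, 3);  35² − 136·3² = 1 ✓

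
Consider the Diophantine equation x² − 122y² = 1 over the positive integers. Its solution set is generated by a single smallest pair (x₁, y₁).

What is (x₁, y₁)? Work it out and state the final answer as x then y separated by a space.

243 22

d=122: √d = [11; 22] (ℓ=1, odd), read p_1/q_1
step 0: (11, 1)  from 11·(1,0) + (0,1)
step 1: (243, 22)  from 22·(11,1) + (1,0)
(x₁, y₁) = (243, 22);  243² − 122·22² = 1 ✓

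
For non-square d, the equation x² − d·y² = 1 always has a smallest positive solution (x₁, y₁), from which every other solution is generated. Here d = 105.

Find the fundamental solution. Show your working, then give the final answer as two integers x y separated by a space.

41 4

[10; 4,20] for √105; ℓ=2 ⇒ convergent index 1
a_0=10:  p_0=10·1+0=10,  q_0=10·0+1=1
a_1=4:  p_1=4·10+1=41,  q_1=4·1+0=4
→ (41, 4).  Check: 41²=1681, 105·4²=1680, difference 1.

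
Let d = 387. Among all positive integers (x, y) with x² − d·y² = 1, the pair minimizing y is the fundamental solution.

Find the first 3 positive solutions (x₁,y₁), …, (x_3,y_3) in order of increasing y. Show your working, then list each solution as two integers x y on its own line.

√387 → a₀=19, period (1,2,19,2,1,38); ℓ=6 even so k=5
a_0=19:  p_0=19·1+0=19,  q_0=19·0+1=1
a_1=1:  p_1=1·19+1=20,  q_1=1·1+0=1
a_2=2:  p_2=2·20+19=59,  q_2=2·1+1=3
a_3=19:  p_3=19·59+20=1141,  q_3=19·3+1=58
a_4=2:  p_4=2·1141+59=2341,  q_4=2·58+3=119
a_5=1:  p_5=1·2341+1141=3482,  q_5=1·119+58=177
(x₁, y₁) = (3482, 177);  3482² − 387·177² = 1 ✓
(x_2, y_2) = (3482·3482 + 387·177·177, 3482·177 + 177·3482) = (24248647, 1232628)
(x_3, y_3) = (3482·24248647 + 387·177·1232628, 3482·1232628 + 177·24248647) = (168867574226, 8584021215)

3482 177
24248647 1232628
168867574226 8584021215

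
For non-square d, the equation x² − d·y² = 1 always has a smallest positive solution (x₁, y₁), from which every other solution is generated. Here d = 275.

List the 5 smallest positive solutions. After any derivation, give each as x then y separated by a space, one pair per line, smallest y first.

√275 = [16; 1,1,2,1,1,32, …], period ℓ=6 (even) → k=5
a_0=16:  p_0=16·1+0=16,  q_0=16·0+1=1
a_1=1:  p_1=1·16+1=17,  q_1=1·1+0=1
a_2=1:  p_2=1·17+16=33,  q_2=1·1+1=2
a_3=2:  p_3=2·33+17=83,  q_3=2·2+1=5
a_4=1:  p_4=1·83+33=116,  q_4=1·5+2=7
a_5=1:  p_5=1·116+83=199,  q_5=1·7+5=12
→ (199, 12).  Check: 199²=39601, 275·12²=39600, difference 1.
k=2:  x_2 = 199·199+275·12·12 = 79201,  y_2 = 199·12+12·199 = 4776
k=3:  x_3 = 199·79201+275·12·4776 = 31521799,  y_3 = 199·4776+12·79201 = 1900836
k=4:  x_4 = 199·31521799+275·12·1900836 = 12545596801,  y_4 = 199·1900836+12·31521799 = 756527952
k=5:  x_5 = 199·12545596801+275·12·756527952 = 4993116004999,  y_5 = 199·756527952+12·12545596801 = 301096224060

199 12
79201 4776
31521799 1900836
12545596801 756527952
4993116004999 301096224060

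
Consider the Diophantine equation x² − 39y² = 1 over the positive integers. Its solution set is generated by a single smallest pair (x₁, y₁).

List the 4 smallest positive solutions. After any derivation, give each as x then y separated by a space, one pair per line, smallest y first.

25 4
1249 200
62425 9996
3120001 499600

√39 = [6; 4,12, …], period ℓ=2 (even) → k=1
i=0: a=6 ⇒ p=6, q=1
i=1: a=4 ⇒ p=25, q=4
→ (25, 4).  Check: 25²=625, 39·4²=624, difference 1.
(x_2, y_2) = (25·25 + 39·4·4, 25·4 + 4·25) = (1249, 200)
(x_3, y_3) = (25·1249 + 39·4·200, 25·200 + 4·1249) = (62425, 9996)
(x_4, y_4) = (25·62425 + 39·4·9996, 25·9996 + 4·62425) = (3120001, 499600)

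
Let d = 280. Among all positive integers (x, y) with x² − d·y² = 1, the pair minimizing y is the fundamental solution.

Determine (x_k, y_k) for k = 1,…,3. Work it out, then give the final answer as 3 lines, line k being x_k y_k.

√280 → a₀=16, period (1,2,1,2,1,32); ℓ=6 even so k=5
k=0  a_k=16  p_k/q_k = 16/1
…
k=2  a_k=2  p_k/q_k = 50/3
k=3  a_k=1  p_k/q_k = 67/4
k=4  a_k=2  p_k/q_k = 184/11
k=5  a_k=1  p_k/q_k = 251/15
(x₁, y₁) = (251, 15);  251² − 280·15² = 1 ✓
(x_2, y_2) = (251·251 + 280·15·15, 251·15 + 15·251) = (126001, 7530)
(x_3, y_3) = (251·126001 + 280·15·7530, 251·7530 + 15·126001) = (63252251, 3780045)

251 15
126001 7530
63252251 3780045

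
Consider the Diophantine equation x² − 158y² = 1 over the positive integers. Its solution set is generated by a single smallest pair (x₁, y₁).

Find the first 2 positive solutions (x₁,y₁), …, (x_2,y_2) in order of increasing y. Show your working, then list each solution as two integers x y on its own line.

√158 = [12; 1,1,3,12,3,1,1,24, …], period ℓ=8 (even) → k=7
i=0: a=12 ⇒ p=12, q=1
…
i=2: a=1 ⇒ p=25, q=2
…
i=4: a=12 ⇒ p=1081, q=86
…
i=6: a=1 ⇒ p=4412, q=351
i=7: a=1 ⇒ p=7743, q=616
fundamental: x₁=7743, y₁=616  (since 59954049 − 158·379456 = 1)
(7743+616√158)^2 = 119908097 + 9539376√158

7743 616
119908097 9539376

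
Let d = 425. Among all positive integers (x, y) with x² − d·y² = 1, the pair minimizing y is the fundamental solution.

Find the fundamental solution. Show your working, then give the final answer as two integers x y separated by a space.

143649 6968

√425 = [20; 1,1,1,1,1,1,40, …], period ℓ=7 (odd) → k=13
a_0=20:  p_0=20·1+0=20,  q_0=20·0+1=1
…
a_2=1:  p_2=1·21+20=41,  q_2=1·1+1=2
…
a_4=1:  p_4=1·62+41=103,  q_4=1·3+2=5
a_5=1:  p_5=1·103+62=165,  q_5=1·5+3=8
…
a_8=1:  p_8=1·10885+268=11153,  q_8=1·528+13=541
…
a_12=1:  p_12=1·55229+33191=88420,  q_12=1·2679+1610=4289
a_13=1:  p_13=1·88420+55229=143649,  q_13=1·4289+2679=6968
→ (143649, 6968).  Check: 143649²=20635035201, 425·6968²=20635035200, difference 1.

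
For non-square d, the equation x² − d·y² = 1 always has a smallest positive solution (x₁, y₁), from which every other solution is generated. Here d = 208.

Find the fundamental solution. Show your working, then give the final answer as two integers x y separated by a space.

√208 → a₀=14, period (2,2,1,2,2,28); ℓ=6 even so k=5
a_0=14:  p_0=14·1+0=14,  q_0=14·0+1=1
a_1=2:  p_1=2·14+1=29,  q_1=2·1+0=2
…
a_3=1:  p_3=1·72+29=101,  q_3=1·5+2=7
a_4=2:  p_4=2·101+72=274,  q_4=2·7+5=19
a_5=2:  p_5=2·274+101=649,  q_5=2·19+7=45
fundamental: x₁=649, y₁=45  (since 421201 − 208·2025 = 1)

649 45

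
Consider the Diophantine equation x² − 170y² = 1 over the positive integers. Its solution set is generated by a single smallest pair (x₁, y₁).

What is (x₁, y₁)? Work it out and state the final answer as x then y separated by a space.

339 26

[13; 26] for √170; ℓ=1 ⇒ convergent index 1
a_0=13:  p_0=13·1+0=13,  q_0=13·0+1=1
a_1=26:  p_1=26·13+1=339,  q_1=26·1+0=26
fundamental: x₁=339, y₁=26  (since 114921 − 170·676 = 1)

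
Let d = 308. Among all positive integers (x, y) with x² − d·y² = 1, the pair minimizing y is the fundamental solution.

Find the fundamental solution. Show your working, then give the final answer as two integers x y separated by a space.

351 20

√308 → a₀=17, period (1,1,4,1,1,34); ℓ=6 even so k=5
step 0: (17, 1)  from 17·(1,0) + (0,1)
…
step 4: (193, 11)  from 1·(158,9) + (35,2)
step 5: (351, 20)  from 1·(193,11) + (158,9)
(x₁, y₁) = (351, 20);  351² − 308·20² = 1 ✓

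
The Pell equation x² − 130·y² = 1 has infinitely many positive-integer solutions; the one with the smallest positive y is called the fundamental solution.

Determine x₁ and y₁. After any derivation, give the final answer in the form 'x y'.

6499 570

[11; 2,2,22] for √130; ℓ=3 ⇒ convergent index 5
k=0  a_k=11  p_k/q_k = 11/1
…
k=3  a_k=22  p_k/q_k = 1277/112
k=4  a_k=2  p_k/q_k = 2611/229
k=5  a_k=2  p_k/q_k = 6499/570
→ (6499, 570).  Check: 6499²=42237001, 130·570²=42237000, difference 1.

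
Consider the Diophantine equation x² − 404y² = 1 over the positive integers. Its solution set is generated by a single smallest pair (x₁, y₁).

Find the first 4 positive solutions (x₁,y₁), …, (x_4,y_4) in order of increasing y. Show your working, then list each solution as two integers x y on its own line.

201 10
80801 4020
32481801 1616030
13057603201 649640040

√404 = [20; 10,40, …], period ℓ=2 (even) → k=1
step 0: (20, 1)  from 20·(1,0) + (0,1)
step 1: (201, 10)  from 10·(20,1) + (1,0)
fundamental: x₁=201, y₁=10  (since 40401 − 404·100 = 1)
(201+10√404)^2 = 80801 + 4020√404
(201+10√404)^3 = 32481801 + 1616030√404
(201+10√404)^4 = 13057603201 + 649640040√404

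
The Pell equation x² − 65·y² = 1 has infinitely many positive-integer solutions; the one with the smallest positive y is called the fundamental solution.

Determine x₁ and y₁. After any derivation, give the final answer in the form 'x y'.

√65 = [8; 16, …], period ℓ=1 (odd) → k=1
step 0: (8, 1)  from 8·(1,0) + (0,1)
step 1: (129, 16)  from 16·(8,1) + (1,0)
→ (129, 16).  Check: 129²=16641, 65·16²=16640, difference 1.

129 16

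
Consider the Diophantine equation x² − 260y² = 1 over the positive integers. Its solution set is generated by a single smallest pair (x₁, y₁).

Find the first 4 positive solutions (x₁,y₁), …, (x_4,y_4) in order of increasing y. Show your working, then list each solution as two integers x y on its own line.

129 8
33281 2064
8586369 532504
2215249921 137383968

[16; 8,32] for √260; ℓ=2 ⇒ convergent index 1
step 0: (16, 1)  from 16·(1,0) + (0,1)
step 1: (129, 8)  from 8·(16,1) + (1,0)
fundamental: x₁=129, y₁=8  (since 16641 − 260·64 = 1)
(129+8√260)^2 = 33281 + 2064√260
(129+8√260)^3 = 8586369 + 532504√260
(129+8√260)^4 = 2215249921 + 137383968√260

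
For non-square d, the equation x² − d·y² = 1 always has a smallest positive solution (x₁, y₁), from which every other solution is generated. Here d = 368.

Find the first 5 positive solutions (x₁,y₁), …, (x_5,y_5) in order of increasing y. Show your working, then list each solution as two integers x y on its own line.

[19; 5,2,5,38] for √368; ℓ=4 ⇒ convergent index 3
k=0  a_k=19  p_k/q_k = 19/1
k=1  a_k=5  p_k/q_k = 96/5
k=2  a_k=2  p_k/q_k = 211/11
k=3  a_k=5  p_k/q_k = 1151/60
(x₁, y₁) = (1151, 60);  1151² − 368·60² = 1 ✓
n=2: (1151,60)∘(1151,60) = (1151·1151+368·60·60, 1151·60+60·1151) = (2649601,138120)
n=3: (2649601,138120)∘(1151,60) = (1151·2649601+368·60·138120, 1151·138120+60·2649601) = (6099380351,317952180)
n=4: (6099380351,317952180)∘(1151,60) = (1151·6099380351+368·60·317952180, 1151·317952180+60·6099380351) = (14040770918401,731925780240)
n=5: (14040770918401,731925780240)∘(1151,60) = (1151·14040770918401+368·60·731925780240, 1151·731925780240+60·14040770918401) = (32321848554778751,1684892828160300)

1151 60
2649601 138120
6099380351 317952180
14040770918401 731925780240
32321848554778751 1684892828160300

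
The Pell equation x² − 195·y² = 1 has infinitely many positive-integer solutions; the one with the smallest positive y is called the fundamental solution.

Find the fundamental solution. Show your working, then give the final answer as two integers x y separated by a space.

√195 = [13; 1,26, …], period ℓ=2 (even) → k=1
k=0  a_k=13  p_k/q_k = 13/1
k=1  a_k=1  p_k/q_k = 14/1
→ (14, 1).  Check: 14²=196, 195·1²=195, difference 1.

14 1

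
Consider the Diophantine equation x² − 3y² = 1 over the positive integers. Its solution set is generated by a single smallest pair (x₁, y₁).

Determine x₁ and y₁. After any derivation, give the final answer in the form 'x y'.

d=3: √d = [1; 1,2] (ℓ=2, even), read p_1/q_1
a_0=1:  p_0=1·1+0=1,  q_0=1·0+1=1
a_1=1:  p_1=1·1+1=2,  q_1=1·1+0=1
(x₁, y₁) = (2, 1);  2² − 3·1² = 1 ✓

2 1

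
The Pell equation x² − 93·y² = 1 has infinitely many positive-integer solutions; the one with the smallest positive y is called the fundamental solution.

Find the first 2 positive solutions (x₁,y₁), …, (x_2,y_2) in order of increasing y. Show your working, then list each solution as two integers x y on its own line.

12151 1260
295293601 30620520

√93 = [9; 1,1,1,4,6,4,1,1,1,18, …], period ℓ=10 (even) → k=9
k=0  a_k=9  p_k/q_k = 9/1
k=1  a_k=1  p_k/q_k = 10/1
…
k=3  a_k=1  p_k/q_k = 29/3
k=4  a_k=4  p_k/q_k = 135/14
k=5  a_k=6  p_k/q_k = 839/87
k=6  a_k=4  p_k/q_k = 3491/362
k=7  a_k=1  p_k/q_k = 4330/449
k=8  a_k=1  p_k/q_k = 7821/811
k=9  a_k=1  p_k/q_k = 12151/1260
(x₁, y₁) = (12151, 1260);  12151² − 93·1260² = 1 ✓
(x_2, y_2) = (12151·12151 + 93·1260·1260, 12151·1260 + 1260·12151) = (295293601, 30620520)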